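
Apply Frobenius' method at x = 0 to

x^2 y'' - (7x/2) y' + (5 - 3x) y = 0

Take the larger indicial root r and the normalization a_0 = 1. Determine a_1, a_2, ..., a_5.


Write in Frobenius form y'' + (p(x)/x) y' + (q(x)/x^2) y = 0:
  p(x) = -7/2,  q(x) = 5 - 3x.
Indicial equation: r(r-1) + (-7/2) r + (5) = 0 -> roots r_1 = 5/2, r_2 = 2.
Take r = r_1 = 5/2. Let y(x) = x^r sum_{n>=0} a_n x^n with a_0 = 1.
Substitute y = x^r sum a_n x^n and match x^{r+n}. The recurrence is
  D(n) a_n - 3 a_{n-1} = 0,  where D(n) = (r+n)(r+n-1) + (-7/2)(r+n) + (5).
  a_n = 3 / D(n) * a_{n-1}.
Since the indicial polynomial factors as (r - r_1)(r - r_2), D(n) = (r_1 + n - r_1)(r_1 + n - r_2) = n(n + 1/2).
Evaluating step by step (a_0 = 1):
  n = 1: D(1) = 1(1 + 1/2) = 3/2; numerator = 3(1) = 3; a_1 = (3)/(3/2) = 2
  n = 2: D(2) = 2(2 + 1/2) = 5; numerator = 3(2) = 6; a_2 = (6)/(5) = 6/5
  n = 3: D(3) = 3(3 + 1/2) = 21/2; numerator = 3(6/5) = 18/5; a_3 = (18/5)/(21/2) = 12/35
  n = 4: D(4) = 4(4 + 1/2) = 18; numerator = 3(12/35) = 36/35; a_4 = (36/35)/(18) = 2/35
  n = 5: D(5) = 5(5 + 1/2) = 55/2; numerator = 3(2/35) = 6/35; a_5 = (6/35)/(55/2) = 12/1925

r = 5/2; a_0 = 1; a_1 = 2; a_2 = 6/5; a_3 = 12/35; a_4 = 2/35; a_5 = 12/1925


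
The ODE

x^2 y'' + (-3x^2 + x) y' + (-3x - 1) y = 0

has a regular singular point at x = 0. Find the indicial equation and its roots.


Divide by x^2 to reach normal form y'' + P_1(x) y' + P_2(x) y = 0 with P_1(x) = -3 + 1/x and P_2(x) = -3/x - 1/x^2.
x = 0 is a singular point because the y'-coefficient -3 + 1/x has a pole at x = 0 and the y-coefficient -3/x - 1/x^2 has a pole at x = 0.
It is a regular singular point because x P_1(x) = p(x) = 1 - 3x and x^2 P_2(x) = q(x) = -3x - 1 are polynomials, hence analytic at x = 0.
p(0) = 1,  q(0) = -1.
Indicial equation: r(r-1) + p(0) r + q(0) = 0, i.e. r^2 + (p(0) - 1) r + q(0) = 0, i.e. r^2 - 1 = 0.
Discriminant: (0)^2 - 4(-1) = 4, so r = (0 ± 2)/2.
Solving: r_1 = 1, r_2 = -1.

indicial: r^2 - 1 = 0; roots r_1 = 1, r_2 = -1


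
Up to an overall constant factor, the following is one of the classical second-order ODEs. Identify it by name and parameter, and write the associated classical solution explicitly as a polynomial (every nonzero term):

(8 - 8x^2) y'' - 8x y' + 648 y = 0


All three coefficients share the factor 8; dividing through by 8 gives  (1 - x^2) y'' - x y' + 81 y = 0.
This matches the Chebyshev equation (1 - x^2) y'' - x y' + n^2 y = 0 (note the -x y' term, not -2x y') with n^2 = 81, so n = 9; the polynomial solution is T_9(x).
With y = sum_k a_k x^k, matching x^k gives (k+2)(k+1) a_{k+2} = (k^2 - n^2) a_k = (k - 9)(k + 9) a_k. The right side vanishes at k = 9, so the series with the parity of 9 terminates at degree 9.
Standard normalization: leading coefficient of T_n is 2^(n-1), so a_9 = 2^8 = 256. Work downward with a_k = (k+1)(k+2) a_{k+2} / ((k - 9)(k + 9)):
  a_7 = (8)(9)(256) / ((7 - 9)(7 + 9)) = 18432/(-32) = -576
  a_5 = (6)(7)(-576) / ((5 - 9)(5 + 9)) = -24192/(-56) = 432
  a_3 = (4)(5)(432) / ((3 - 9)(3 + 9)) = 8640/(-72) = -120
  a_1 = (2)(3)(-120) / ((1 - 9)(1 + 9)) = -720/(-80) = 9
Hence T_9(x) = 256 x^9 - 576 x^7 + 432 x^5 - 120 x^3 + 9 x.

T_9(x); series = 256 x^9 - 576 x^7 + 432 x^5 - 120 x^3 + 9 x


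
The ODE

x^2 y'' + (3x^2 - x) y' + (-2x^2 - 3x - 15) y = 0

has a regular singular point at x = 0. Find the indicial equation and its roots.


Divide by x^2 to reach normal form y'' + P_1(x) y' + P_2(x) y = 0 with P_1(x) = 3 - 1/x and P_2(x) = -2 - 3/x - 15/x^2.
x = 0 is a singular point because the y'-coefficient 3 - 1/x has a pole at x = 0 and the y-coefficient -2 - 3/x - 15/x^2 has a pole at x = 0.
It is a regular singular point because x P_1(x) = p(x) = 3x - 1 and x^2 P_2(x) = q(x) = -2x^2 - 3x - 15 are polynomials, hence analytic at x = 0.
p(0) = -1,  q(0) = -15.
Indicial equation: r(r-1) + p(0) r + q(0) = 0, i.e. r^2 + (p(0) - 1) r + q(0) = 0, i.e. r^2 - 2 r - 15 = 0.
Discriminant: (-2)^2 - 4(-15) = 64, so r = (2 ± 8)/2.
Solving: r_1 = 5, r_2 = -3.

indicial: r^2 - 2 r - 15 = 0; roots r_1 = 5, r_2 = -3


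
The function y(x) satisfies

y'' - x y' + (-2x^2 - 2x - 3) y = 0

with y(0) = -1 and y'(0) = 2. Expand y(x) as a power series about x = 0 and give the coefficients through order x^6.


Ansatz: y(x) = sum_{n>=0} a_n x^n, so y'(x) = sum_{n>=1} n a_n x^(n-1) and y''(x) = sum_{n>=2} n(n-1) a_n x^(n-2).
Substitute into P(x) y'' + Q(x) y' + R(x) y = 0 with P(x) = 1, Q(x) = -x, R(x) = -2x^2 - 2x - 3, and match powers of x.
Initial conditions: a_0 = -1, a_1 = 2.
Setting the coefficient of each power of x to zero and solving order by order (substituting the coefficients already found):
  x^0: 2 a_2 - 3 a_0 = 0  ->  2 a_2 = 3 a_0 = -3  ->  a_2 = -3/2
  x^1: 6 a_3 - 4 a_1 - 2 a_0 = 0  ->  6 a_3 = 4 a_1 + 2 a_0 = 6  ->  a_3 = 1
  x^2: 12 a_4 - 5 a_2 - 2 a_1 - 2 a_0 = 0  ->  12 a_4 = 5 a_2 + 2 a_1 + 2 a_0 = -11/2  ->  a_4 = -11/24
  x^3: 20 a_5 - 6 a_3 - 2 a_2 - 2 a_1 = 0  ->  20 a_5 = 6 a_3 + 2 a_2 + 2 a_1 = 7  ->  a_5 = 7/20
  x^4: 30 a_6 - 7 a_4 - 2 a_3 - 2 a_2 = 0  ->  30 a_6 = 7 a_4 + 2 a_3 + 2 a_2 = -101/24  ->  a_6 = -101/720
Truncated series: y(x) = -1 + 2 x - (3/2) x^2 + x^3 - (11/24) x^4 + (7/20) x^5 - (101/720) x^6 + O(x^7).

a_0 = -1; a_1 = 2; a_2 = -3/2; a_3 = 1; a_4 = -11/24; a_5 = 7/20; a_6 = -101/720


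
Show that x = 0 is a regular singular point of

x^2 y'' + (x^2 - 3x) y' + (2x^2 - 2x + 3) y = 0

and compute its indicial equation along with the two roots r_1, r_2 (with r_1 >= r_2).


Divide by x^2 to reach normal form y'' + P_1(x) y' + P_2(x) y = 0 with P_1(x) = 1 - 3/x and P_2(x) = 2 - 2/x + 3/x^2.
x = 0 is a singular point because the y'-coefficient 1 - 3/x has a pole at x = 0 and the y-coefficient 2 - 2/x + 3/x^2 has a pole at x = 0.
It is a regular singular point because x P_1(x) = p(x) = x - 3 and x^2 P_2(x) = q(x) = 2x^2 - 2x + 3 are polynomials, hence analytic at x = 0.
p(0) = -3,  q(0) = 3.
Indicial equation: r(r-1) + p(0) r + q(0) = 0, i.e. r^2 + (p(0) - 1) r + q(0) = 0, i.e. r^2 - 4 r + 3 = 0.
Discriminant: (-4)^2 - 4(3) = 4, so r = (4 ± 2)/2.
Solving: r_1 = 3, r_2 = 1.

indicial: r^2 - 4 r + 3 = 0; roots r_1 = 3, r_2 = 1


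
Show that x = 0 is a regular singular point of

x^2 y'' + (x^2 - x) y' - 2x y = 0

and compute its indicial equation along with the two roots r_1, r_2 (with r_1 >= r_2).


Divide by x^2 to reach normal form y'' + P_1(x) y' + P_2(x) y = 0 with P_1(x) = 1 - 1/x and P_2(x) = -2/x.
x = 0 is a singular point because the y'-coefficient 1 - 1/x has a pole at x = 0 and the y-coefficient -2/x has a pole at x = 0.
It is a regular singular point because x P_1(x) = p(x) = x - 1 and x^2 P_2(x) = q(x) = -2x are polynomials, hence analytic at x = 0.
p(0) = -1,  q(0) = 0.
Indicial equation: r(r-1) + p(0) r + q(0) = 0, i.e. r^2 + (p(0) - 1) r + q(0) = 0, i.e. r^2 - 2 r = 0.
Discriminant: (-2)^2 - 4(0) = 4, so r = (2 ± 2)/2.
Solving: r_1 = 2, r_2 = 0.

indicial: r^2 - 2 r = 0; roots r_1 = 2, r_2 = 0


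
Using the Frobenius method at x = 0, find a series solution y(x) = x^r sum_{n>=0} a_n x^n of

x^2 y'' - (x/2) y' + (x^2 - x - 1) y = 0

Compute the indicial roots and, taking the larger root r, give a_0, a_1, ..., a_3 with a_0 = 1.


Write in Frobenius form y'' + (p(x)/x) y' + (q(x)/x^2) y = 0:
  p(x) = -1/2,  q(x) = x^2 - x - 1.
Indicial equation: r(r-1) + (-1/2) r + (-1) = 0 -> roots r_1 = 2, r_2 = -1/2.
Take r = r_1 = 2. Let y(x) = x^r sum_{n>=0} a_n x^n with a_0 = 1.
Substitute y = x^r sum a_n x^n and match x^{r+n}. The recurrence is
  D(n) a_n - 1 a_{n-1} + 1 a_{n-2} = 0,  where D(n) = (r+n)(r+n-1) + (-1/2)(r+n) + (-1).
  a_n = [1 a_{n-1} - 1 a_{n-2}] / D(n).
Since the indicial polynomial factors as (r - r_1)(r - r_2), D(n) = (r_1 + n - r_1)(r_1 + n - r_2) = n(n + 5/2).
Evaluating step by step (a_0 = 1):
  n = 1: D(1) = 1(1 + 5/2) = 7/2; numerator = 1(1) = 1; a_1 = (1)/(7/2) = 2/7
  n = 2: D(2) = 2(2 + 5/2) = 9; numerator = 1(2/7) - 1(1) = -5/7; a_2 = (-5/7)/(9) = -5/63
  n = 3: D(3) = 3(3 + 5/2) = 33/2; numerator = 1(-5/63) - 1(2/7) = -23/63; a_3 = (-23/63)/(33/2) = -46/2079

r = 2; a_0 = 1; a_1 = 2/7; a_2 = -5/63; a_3 = -46/2079


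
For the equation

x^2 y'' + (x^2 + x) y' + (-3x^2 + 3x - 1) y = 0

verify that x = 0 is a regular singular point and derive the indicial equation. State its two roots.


Divide by x^2 to reach normal form y'' + P_1(x) y' + P_2(x) y = 0 with P_1(x) = 1 + 1/x and P_2(x) = -3 + 3/x - 1/x^2.
x = 0 is a singular point because the y'-coefficient 1 + 1/x has a pole at x = 0 and the y-coefficient -3 + 3/x - 1/x^2 has a pole at x = 0.
It is a regular singular point because x P_1(x) = p(x) = x + 1 and x^2 P_2(x) = q(x) = -3x^2 + 3x - 1 are polynomials, hence analytic at x = 0.
p(0) = 1,  q(0) = -1.
Indicial equation: r(r-1) + p(0) r + q(0) = 0, i.e. r^2 + (p(0) - 1) r + q(0) = 0, i.e. r^2 - 1 = 0.
Discriminant: (0)^2 - 4(-1) = 4, so r = (0 ± 2)/2.
Solving: r_1 = 1, r_2 = -1.

indicial: r^2 - 1 = 0; roots r_1 = 1, r_2 = -1


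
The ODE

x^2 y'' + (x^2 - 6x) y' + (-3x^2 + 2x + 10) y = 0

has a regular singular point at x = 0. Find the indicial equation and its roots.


Divide by x^2 to reach normal form y'' + P_1(x) y' + P_2(x) y = 0 with P_1(x) = 1 - 6/x and P_2(x) = -3 + 2/x + 10/x^2.
x = 0 is a singular point because the y'-coefficient 1 - 6/x has a pole at x = 0 and the y-coefficient -3 + 2/x + 10/x^2 has a pole at x = 0.
It is a regular singular point because x P_1(x) = p(x) = x - 6 and x^2 P_2(x) = q(x) = -3x^2 + 2x + 10 are polynomials, hence analytic at x = 0.
p(0) = -6,  q(0) = 10.
Indicial equation: r(r-1) + p(0) r + q(0) = 0, i.e. r^2 + (p(0) - 1) r + q(0) = 0, i.e. r^2 - 7 r + 10 = 0.
Discriminant: (-7)^2 - 4(10) = 9, so r = (7 ± 3)/2.
Solving: r_1 = 5, r_2 = 2.

indicial: r^2 - 7 r + 10 = 0; roots r_1 = 5, r_2 = 2


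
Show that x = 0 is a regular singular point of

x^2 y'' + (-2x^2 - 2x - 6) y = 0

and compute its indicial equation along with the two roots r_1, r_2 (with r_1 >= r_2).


Divide by x^2 to reach normal form y'' + P_1(x) y' + P_2(x) y = 0 with P_1(x) = 0 and P_2(x) = -2 - 2/x - 6/x^2.
x = 0 is a singular point because the y-coefficient -2 - 2/x - 6/x^2 has a pole at x = 0.
It is a regular singular point because x P_1(x) = p(x) = 0 and x^2 P_2(x) = q(x) = -2x^2 - 2x - 6 are polynomials, hence analytic at x = 0.
p(0) = 0,  q(0) = -6.
Indicial equation: r(r-1) + p(0) r + q(0) = 0, i.e. r^2 + (p(0) - 1) r + q(0) = 0, i.e. r^2 - 1 r - 6 = 0.
Discriminant: (-1)^2 - 4(-6) = 25, so r = (1 ± 5)/2.
Solving: r_1 = 3, r_2 = -2.

indicial: r^2 - 1 r - 6 = 0; roots r_1 = 3, r_2 = -2


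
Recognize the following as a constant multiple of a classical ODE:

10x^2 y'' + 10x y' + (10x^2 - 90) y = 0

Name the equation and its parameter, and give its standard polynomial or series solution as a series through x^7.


All three coefficients share the factor 10; dividing through by 10 gives  x^2 y'' + x y' + (x^2 - 9) y = 0.
This matches the Bessel equation x^2 y'' + x y' + (x^2 - nu^2) y = 0 with nu^2 = 9, so nu = 3; the solution bounded at x = 0 is J_3(x).
Frobenius at x = 0: indicial roots ±nu; for r = nu the recurrence k(k + 2nu) c_k = -c_{k-2} gives the standard series J_nu(x) = sum_{k>=0} (-1)^k / (k! (k+nu)!) (x/2)^(2k+nu). Evaluate the first 3 terms:
  k = 0: (-1)^0 / (0! * 3! * 2^3) x^3 = 1/(1*6*8) x^3 = (1/48) x^3
  k = 1: (-1)^1 / (1! * 4! * 2^5) x^5 = -1/(1*24*32) x^5 = (-1/768) x^5
  k = 2: (-1)^2 / (2! * 5! * 2^7) x^7 = 1/(2*120*128) x^7 = (1/30720) x^7
Hence J_3(x) = x^7/30720 - x^5/768 + x^3/48 + ....

J_3(x); series = x^7/30720 - x^5/768 + x^3/48


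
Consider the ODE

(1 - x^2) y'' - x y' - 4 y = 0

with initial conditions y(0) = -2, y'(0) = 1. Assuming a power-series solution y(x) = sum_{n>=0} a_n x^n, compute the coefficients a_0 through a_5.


Ansatz: y(x) = sum_{n>=0} a_n x^n, so y'(x) = sum_{n>=1} n a_n x^(n-1) and y''(x) = sum_{n>=2} n(n-1) a_n x^(n-2).
Substitute into P(x) y'' + Q(x) y' + R(x) y = 0 with P(x) = 1 - x^2, Q(x) = -x, R(x) = -4, and match powers of x.
Initial conditions: a_0 = -2, a_1 = 1.
Setting the coefficient of each power of x to zero and solving order by order (substituting the coefficients already found):
  x^0: 2 a_2 - 4 a_0 = 0  ->  2 a_2 = 4 a_0 = -8  ->  a_2 = -4
  x^1: 6 a_3 - 5 a_1 = 0  ->  6 a_3 = 5 a_1 = 5  ->  a_3 = 5/6
  x^2: 12 a_4 - 8 a_2 = 0  ->  12 a_4 = 8 a_2 = -32  ->  a_4 = -8/3
  x^3: 20 a_5 - 13 a_3 = 0  ->  20 a_5 = 13 a_3 = 65/6  ->  a_5 = 13/24
Truncated series: y(x) = -2 + x - 4 x^2 + (5/6) x^3 - (8/3) x^4 + (13/24) x^5 + O(x^6).

a_0 = -2; a_1 = 1; a_2 = -4; a_3 = 5/6; a_4 = -8/3; a_5 = 13/24


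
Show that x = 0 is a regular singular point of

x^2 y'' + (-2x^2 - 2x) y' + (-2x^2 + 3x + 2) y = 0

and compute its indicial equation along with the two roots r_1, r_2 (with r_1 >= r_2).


Divide by x^2 to reach normal form y'' + P_1(x) y' + P_2(x) y = 0 with P_1(x) = -2 - 2/x and P_2(x) = -2 + 3/x + 2/x^2.
x = 0 is a singular point because the y'-coefficient -2 - 2/x has a pole at x = 0 and the y-coefficient -2 + 3/x + 2/x^2 has a pole at x = 0.
It is a regular singular point because x P_1(x) = p(x) = -2x - 2 and x^2 P_2(x) = q(x) = -2x^2 + 3x + 2 are polynomials, hence analytic at x = 0.
p(0) = -2,  q(0) = 2.
Indicial equation: r(r-1) + p(0) r + q(0) = 0, i.e. r^2 + (p(0) - 1) r + q(0) = 0, i.e. r^2 - 3 r + 2 = 0.
Discriminant: (-3)^2 - 4(2) = 1, so r = (3 ± 1)/2.
Solving: r_1 = 2, r_2 = 1.

indicial: r^2 - 3 r + 2 = 0; roots r_1 = 2, r_2 = 1


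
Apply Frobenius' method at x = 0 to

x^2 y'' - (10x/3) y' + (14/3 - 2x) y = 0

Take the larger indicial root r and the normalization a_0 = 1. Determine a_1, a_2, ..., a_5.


Write in Frobenius form y'' + (p(x)/x) y' + (q(x)/x^2) y = 0:
  p(x) = -10/3,  q(x) = 14/3 - 2x.
Indicial equation: r(r-1) + (-10/3) r + (14/3) = 0 -> roots r_1 = 7/3, r_2 = 2.
Take r = r_1 = 7/3. Let y(x) = x^r sum_{n>=0} a_n x^n with a_0 = 1.
Substitute y = x^r sum a_n x^n and match x^{r+n}. The recurrence is
  D(n) a_n - 2 a_{n-1} = 0,  where D(n) = (r+n)(r+n-1) + (-10/3)(r+n) + (14/3).
  a_n = 2 / D(n) * a_{n-1}.
Since the indicial polynomial factors as (r - r_1)(r - r_2), D(n) = (r_1 + n - r_1)(r_1 + n - r_2) = n(n + 1/3).
Evaluating step by step (a_0 = 1):
  n = 1: D(1) = 1(1 + 1/3) = 4/3; numerator = 2(1) = 2; a_1 = (2)/(4/3) = 3/2
  n = 2: D(2) = 2(2 + 1/3) = 14/3; numerator = 2(3/2) = 3; a_2 = (3)/(14/3) = 9/14
  n = 3: D(3) = 3(3 + 1/3) = 10; numerator = 2(9/14) = 9/7; a_3 = (9/7)/(10) = 9/70
  n = 4: D(4) = 4(4 + 1/3) = 52/3; numerator = 2(9/70) = 9/35; a_4 = (9/35)/(52/3) = 27/1820
  n = 5: D(5) = 5(5 + 1/3) = 80/3; numerator = 2(27/1820) = 27/910; a_5 = (27/910)/(80/3) = 81/72800

r = 7/3; a_0 = 1; a_1 = 3/2; a_2 = 9/14; a_3 = 9/70; a_4 = 27/1820; a_5 = 81/72800


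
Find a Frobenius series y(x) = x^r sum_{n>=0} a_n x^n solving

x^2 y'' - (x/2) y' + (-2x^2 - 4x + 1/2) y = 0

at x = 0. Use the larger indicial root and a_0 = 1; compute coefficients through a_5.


Write in Frobenius form y'' + (p(x)/x) y' + (q(x)/x^2) y = 0:
  p(x) = -1/2,  q(x) = -2x^2 - 4x + 1/2.
Indicial equation: r(r-1) + (-1/2) r + (1/2) = 0 -> roots r_1 = 1, r_2 = 1/2.
Take r = r_1 = 1. Let y(x) = x^r sum_{n>=0} a_n x^n with a_0 = 1.
Substitute y = x^r sum a_n x^n and match x^{r+n}. The recurrence is
  D(n) a_n - 4 a_{n-1} - 2 a_{n-2} = 0,  where D(n) = (r+n)(r+n-1) + (-1/2)(r+n) + (1/2).
  a_n = [4 a_{n-1} + 2 a_{n-2}] / D(n).
Since the indicial polynomial factors as (r - r_1)(r - r_2), D(n) = (r_1 + n - r_1)(r_1 + n - r_2) = n(n + 1/2).
Evaluating step by step (a_0 = 1):
  n = 1: D(1) = 1(1 + 1/2) = 3/2; numerator = 4(1) = 4; a_1 = (4)/(3/2) = 8/3
  n = 2: D(2) = 2(2 + 1/2) = 5; numerator = 4(8/3) + 2(1) = 38/3; a_2 = (38/3)/(5) = 38/15
  n = 3: D(3) = 3(3 + 1/2) = 21/2; numerator = 4(38/15) + 2(8/3) = 232/15; a_3 = (232/15)/(21/2) = 464/315
  n = 4: D(4) = 4(4 + 1/2) = 18; numerator = 4(464/315) + 2(38/15) = 3452/315; a_4 = (3452/315)/(18) = 1726/2835
  n = 5: D(5) = 5(5 + 1/2) = 55/2; numerator = 4(1726/2835) + 2(464/315) = 15256/2835; a_5 = (15256/2835)/(55/2) = 30512/155925

r = 1; a_0 = 1; a_1 = 8/3; a_2 = 38/15; a_3 = 464/315; a_4 = 1726/2835; a_5 = 30512/155925


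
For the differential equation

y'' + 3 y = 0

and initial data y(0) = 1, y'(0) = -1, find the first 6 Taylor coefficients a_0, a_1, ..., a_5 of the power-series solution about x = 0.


Ansatz: y(x) = sum_{n>=0} a_n x^n, so y'(x) = sum_{n>=1} n a_n x^(n-1) and y''(x) = sum_{n>=2} n(n-1) a_n x^(n-2).
Substitute into P(x) y'' + Q(x) y' + R(x) y = 0 with P(x) = 1, Q(x) = 0, R(x) = 3, and match powers of x.
Initial conditions: a_0 = 1, a_1 = -1.
Setting the coefficient of each power of x to zero and solving order by order (substituting the coefficients already found):
  x^0: 2 a_2 + 3 a_0 = 0  ->  2 a_2 = -3 a_0 = -3  ->  a_2 = -3/2
  x^1: 6 a_3 + 3 a_1 = 0  ->  6 a_3 = -3 a_1 = 3  ->  a_3 = 1/2
  x^2: 12 a_4 + 3 a_2 = 0  ->  12 a_4 = -3 a_2 = 9/2  ->  a_4 = 3/8
  x^3: 20 a_5 + 3 a_3 = 0  ->  20 a_5 = -3 a_3 = -3/2  ->  a_5 = -3/40
Truncated series: y(x) = 1 - x - (3/2) x^2 + (1/2) x^3 + (3/8) x^4 - (3/40) x^5 + O(x^6).

a_0 = 1; a_1 = -1; a_2 = -3/2; a_3 = 1/2; a_4 = 3/8; a_5 = -3/40


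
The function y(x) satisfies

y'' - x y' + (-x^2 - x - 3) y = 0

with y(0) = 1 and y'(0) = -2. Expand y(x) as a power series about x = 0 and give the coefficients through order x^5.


Ansatz: y(x) = sum_{n>=0} a_n x^n, so y'(x) = sum_{n>=1} n a_n x^(n-1) and y''(x) = sum_{n>=2} n(n-1) a_n x^(n-2).
Substitute into P(x) y'' + Q(x) y' + R(x) y = 0 with P(x) = 1, Q(x) = -x, R(x) = -x^2 - x - 3, and match powers of x.
Initial conditions: a_0 = 1, a_1 = -2.
Setting the coefficient of each power of x to zero and solving order by order (substituting the coefficients already found):
  x^0: 2 a_2 - 3 a_0 = 0  ->  2 a_2 = 3 a_0 = 3  ->  a_2 = 3/2
  x^1: 6 a_3 - 4 a_1 - a_0 = 0  ->  6 a_3 = 4 a_1 + a_0 = -7  ->  a_3 = -7/6
  x^2: 12 a_4 - 5 a_2 - a_1 - a_0 = 0  ->  12 a_4 = 5 a_2 + a_1 + a_0 = 13/2  ->  a_4 = 13/24
  x^3: 20 a_5 - 6 a_3 - a_2 - a_1 = 0  ->  20 a_5 = 6 a_3 + a_2 + a_1 = -15/2  ->  a_5 = -3/8
Truncated series: y(x) = 1 - 2 x + (3/2) x^2 - (7/6) x^3 + (13/24) x^4 - (3/8) x^5 + O(x^6).

a_0 = 1; a_1 = -2; a_2 = 3/2; a_3 = -7/6; a_4 = 13/24; a_5 = -3/8


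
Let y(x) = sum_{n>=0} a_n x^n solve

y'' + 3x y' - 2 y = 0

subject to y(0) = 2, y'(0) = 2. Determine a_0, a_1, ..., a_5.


Ansatz: y(x) = sum_{n>=0} a_n x^n, so y'(x) = sum_{n>=1} n a_n x^(n-1) and y''(x) = sum_{n>=2} n(n-1) a_n x^(n-2).
Substitute into P(x) y'' + Q(x) y' + R(x) y = 0 with P(x) = 1, Q(x) = 3x, R(x) = -2, and match powers of x.
Initial conditions: a_0 = 2, a_1 = 2.
Setting the coefficient of each power of x to zero and solving order by order (substituting the coefficients already found):
  x^0: 2 a_2 - 2 a_0 = 0  ->  2 a_2 = 2 a_0 = 4  ->  a_2 = 2
  x^1: 6 a_3 + a_1 = 0  ->  6 a_3 = -a_1 = -2  ->  a_3 = -1/3
  x^2: 12 a_4 + 4 a_2 = 0  ->  12 a_4 = -4 a_2 = -8  ->  a_4 = -2/3
  x^3: 20 a_5 + 7 a_3 = 0  ->  20 a_5 = -7 a_3 = 7/3  ->  a_5 = 7/60
Truncated series: y(x) = 2 + 2 x + 2 x^2 - (1/3) x^3 - (2/3) x^4 + (7/60) x^5 + O(x^6).

a_0 = 2; a_1 = 2; a_2 = 2; a_3 = -1/3; a_4 = -2/3; a_5 = 7/60


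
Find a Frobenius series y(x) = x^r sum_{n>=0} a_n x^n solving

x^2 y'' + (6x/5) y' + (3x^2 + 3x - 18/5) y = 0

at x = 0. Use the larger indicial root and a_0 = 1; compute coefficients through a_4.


Write in Frobenius form y'' + (p(x)/x) y' + (q(x)/x^2) y = 0:
  p(x) = 6/5,  q(x) = 3x^2 + 3x - 18/5.
Indicial equation: r(r-1) + (6/5) r + (-18/5) = 0 -> roots r_1 = 9/5, r_2 = -2.
Take r = r_1 = 9/5. Let y(x) = x^r sum_{n>=0} a_n x^n with a_0 = 1.
Substitute y = x^r sum a_n x^n and match x^{r+n}. The recurrence is
  D(n) a_n + 3 a_{n-1} + 3 a_{n-2} = 0,  where D(n) = (r+n)(r+n-1) + (6/5)(r+n) + (-18/5).
  a_n = [-3 a_{n-1} - 3 a_{n-2}] / D(n).
Since the indicial polynomial factors as (r - r_1)(r - r_2), D(n) = (r_1 + n - r_1)(r_1 + n - r_2) = n(n + 19/5).
Evaluating step by step (a_0 = 1):
  n = 1: D(1) = 1(1 + 19/5) = 24/5; numerator = -3(1) = -3; a_1 = (-3)/(24/5) = -5/8
  n = 2: D(2) = 2(2 + 19/5) = 58/5; numerator = -3(-5/8) - 3(1) = -9/8; a_2 = (-9/8)/(58/5) = -45/464
  n = 3: D(3) = 3(3 + 19/5) = 102/5; numerator = -3(-45/464) - 3(-5/8) = 1005/464; a_3 = (1005/464)/(102/5) = 1675/15776
  n = 4: D(4) = 4(4 + 19/5) = 156/5; numerator = -3(1675/15776) - 3(-45/464) = -15/544; a_4 = (-15/544)/(156/5) = -25/28288

r = 9/5; a_0 = 1; a_1 = -5/8; a_2 = -45/464; a_3 = 1675/15776; a_4 = -25/28288


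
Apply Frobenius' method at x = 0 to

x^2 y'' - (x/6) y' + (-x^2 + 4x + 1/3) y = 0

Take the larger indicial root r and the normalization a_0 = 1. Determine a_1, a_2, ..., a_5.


Write in Frobenius form y'' + (p(x)/x) y' + (q(x)/x^2) y = 0:
  p(x) = -1/6,  q(x) = -x^2 + 4x + 1/3.
Indicial equation: r(r-1) + (-1/6) r + (1/3) = 0 -> roots r_1 = 2/3, r_2 = 1/2.
Take r = r_1 = 2/3. Let y(x) = x^r sum_{n>=0} a_n x^n with a_0 = 1.
Substitute y = x^r sum a_n x^n and match x^{r+n}. The recurrence is
  D(n) a_n + 4 a_{n-1} - 1 a_{n-2} = 0,  where D(n) = (r+n)(r+n-1) + (-1/6)(r+n) + (1/3).
  a_n = [-4 a_{n-1} + 1 a_{n-2}] / D(n).
Since the indicial polynomial factors as (r - r_1)(r - r_2), D(n) = (r_1 + n - r_1)(r_1 + n - r_2) = n(n + 1/6).
Evaluating step by step (a_0 = 1):
  n = 1: D(1) = 1(1 + 1/6) = 7/6; numerator = -4(1) = -4; a_1 = (-4)/(7/6) = -24/7
  n = 2: D(2) = 2(2 + 1/6) = 13/3; numerator = -4(-24/7) + 1(1) = 103/7; a_2 = (103/7)/(13/3) = 309/91
  n = 3: D(3) = 3(3 + 1/6) = 19/2; numerator = -4(309/91) + 1(-24/7) = -1548/91; a_3 = (-1548/91)/(19/2) = -3096/1729
  n = 4: D(4) = 4(4 + 1/6) = 50/3; numerator = -4(-3096/1729) + 1(309/91) = 18255/1729; a_4 = (18255/1729)/(50/3) = 10953/17290
  n = 5: D(5) = 5(5 + 1/6) = 155/6; numerator = -4(10953/17290) + 1(-3096/1729) = -37386/8645; a_5 = (-37386/8645)/(155/6) = -7236/43225

r = 2/3; a_0 = 1; a_1 = -24/7; a_2 = 309/91; a_3 = -3096/1729; a_4 = 10953/17290; a_5 = -7236/43225


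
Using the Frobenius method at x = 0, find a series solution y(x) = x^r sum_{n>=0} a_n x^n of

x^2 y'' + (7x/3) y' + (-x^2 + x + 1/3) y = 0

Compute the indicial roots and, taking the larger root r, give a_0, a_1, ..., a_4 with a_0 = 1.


Write in Frobenius form y'' + (p(x)/x) y' + (q(x)/x^2) y = 0:
  p(x) = 7/3,  q(x) = -x^2 + x + 1/3.
Indicial equation: r(r-1) + (7/3) r + (1/3) = 0 -> roots r_1 = -1/3, r_2 = -1.
Take r = r_1 = -1/3. Let y(x) = x^r sum_{n>=0} a_n x^n with a_0 = 1.
Substitute y = x^r sum a_n x^n and match x^{r+n}. The recurrence is
  D(n) a_n + 1 a_{n-1} - 1 a_{n-2} = 0,  where D(n) = (r+n)(r+n-1) + (7/3)(r+n) + (1/3).
  a_n = [-1 a_{n-1} + 1 a_{n-2}] / D(n).
Since the indicial polynomial factors as (r - r_1)(r - r_2), D(n) = (r_1 + n - r_1)(r_1 + n - r_2) = n(n + 2/3).
Evaluating step by step (a_0 = 1):
  n = 1: D(1) = 1(1 + 2/3) = 5/3; numerator = -1(1) = -1; a_1 = (-1)/(5/3) = -3/5
  n = 2: D(2) = 2(2 + 2/3) = 16/3; numerator = -1(-3/5) + 1(1) = 8/5; a_2 = (8/5)/(16/3) = 3/10
  n = 3: D(3) = 3(3 + 2/3) = 11; numerator = -1(3/10) + 1(-3/5) = -9/10; a_3 = (-9/10)/(11) = -9/110
  n = 4: D(4) = 4(4 + 2/3) = 56/3; numerator = -1(-9/110) + 1(3/10) = 21/55; a_4 = (21/55)/(56/3) = 9/440

r = -1/3; a_0 = 1; a_1 = -3/5; a_2 = 3/10; a_3 = -9/110; a_4 = 9/440


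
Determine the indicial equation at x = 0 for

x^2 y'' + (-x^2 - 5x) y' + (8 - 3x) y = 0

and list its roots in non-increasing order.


Divide by x^2 to reach normal form y'' + P_1(x) y' + P_2(x) y = 0 with P_1(x) = -1 - 5/x and P_2(x) = -3/x + 8/x^2.
x = 0 is a singular point because the y'-coefficient -1 - 5/x has a pole at x = 0 and the y-coefficient -3/x + 8/x^2 has a pole at x = 0.
It is a regular singular point because x P_1(x) = p(x) = -x - 5 and x^2 P_2(x) = q(x) = 8 - 3x are polynomials, hence analytic at x = 0.
p(0) = -5,  q(0) = 8.
Indicial equation: r(r-1) + p(0) r + q(0) = 0, i.e. r^2 + (p(0) - 1) r + q(0) = 0, i.e. r^2 - 6 r + 8 = 0.
Discriminant: (-6)^2 - 4(8) = 4, so r = (6 ± 2)/2.
Solving: r_1 = 4, r_2 = 2.

indicial: r^2 - 6 r + 8 = 0; roots r_1 = 4, r_2 = 2


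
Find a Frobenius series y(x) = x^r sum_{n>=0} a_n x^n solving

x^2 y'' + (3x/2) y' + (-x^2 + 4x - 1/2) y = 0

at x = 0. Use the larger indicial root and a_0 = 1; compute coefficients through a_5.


Write in Frobenius form y'' + (p(x)/x) y' + (q(x)/x^2) y = 0:
  p(x) = 3/2,  q(x) = -x^2 + 4x - 1/2.
Indicial equation: r(r-1) + (3/2) r + (-1/2) = 0 -> roots r_1 = 1/2, r_2 = -1.
Take r = r_1 = 1/2. Let y(x) = x^r sum_{n>=0} a_n x^n with a_0 = 1.
Substitute y = x^r sum a_n x^n and match x^{r+n}. The recurrence is
  D(n) a_n + 4 a_{n-1} - 1 a_{n-2} = 0,  where D(n) = (r+n)(r+n-1) + (3/2)(r+n) + (-1/2).
  a_n = [-4 a_{n-1} + 1 a_{n-2}] / D(n).
Since the indicial polynomial factors as (r - r_1)(r - r_2), D(n) = (r_1 + n - r_1)(r_1 + n - r_2) = n(n + 3/2).
Evaluating step by step (a_0 = 1):
  n = 1: D(1) = 1(1 + 3/2) = 5/2; numerator = -4(1) = -4; a_1 = (-4)/(5/2) = -8/5
  n = 2: D(2) = 2(2 + 3/2) = 7; numerator = -4(-8/5) + 1(1) = 37/5; a_2 = (37/5)/(7) = 37/35
  n = 3: D(3) = 3(3 + 3/2) = 27/2; numerator = -4(37/35) + 1(-8/5) = -204/35; a_3 = (-204/35)/(27/2) = -136/315
  n = 4: D(4) = 4(4 + 3/2) = 22; numerator = -4(-136/315) + 1(37/35) = 877/315; a_4 = (877/315)/(22) = 877/6930
  n = 5: D(5) = 5(5 + 3/2) = 65/2; numerator = -4(877/6930) + 1(-136/315) = -650/693; a_5 = (-650/693)/(65/2) = -20/693

r = 1/2; a_0 = 1; a_1 = -8/5; a_2 = 37/35; a_3 = -136/315; a_4 = 877/6930; a_5 = -20/693


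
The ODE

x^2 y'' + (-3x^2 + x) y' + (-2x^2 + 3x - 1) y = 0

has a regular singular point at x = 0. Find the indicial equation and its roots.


Divide by x^2 to reach normal form y'' + P_1(x) y' + P_2(x) y = 0 with P_1(x) = -3 + 1/x and P_2(x) = -2 + 3/x - 1/x^2.
x = 0 is a singular point because the y'-coefficient -3 + 1/x has a pole at x = 0 and the y-coefficient -2 + 3/x - 1/x^2 has a pole at x = 0.
It is a regular singular point because x P_1(x) = p(x) = 1 - 3x and x^2 P_2(x) = q(x) = -2x^2 + 3x - 1 are polynomials, hence analytic at x = 0.
p(0) = 1,  q(0) = -1.
Indicial equation: r(r-1) + p(0) r + q(0) = 0, i.e. r^2 + (p(0) - 1) r + q(0) = 0, i.e. r^2 - 1 = 0.
Discriminant: (0)^2 - 4(-1) = 4, so r = (0 ± 2)/2.
Solving: r_1 = 1, r_2 = -1.

indicial: r^2 - 1 = 0; roots r_1 = 1, r_2 = -1


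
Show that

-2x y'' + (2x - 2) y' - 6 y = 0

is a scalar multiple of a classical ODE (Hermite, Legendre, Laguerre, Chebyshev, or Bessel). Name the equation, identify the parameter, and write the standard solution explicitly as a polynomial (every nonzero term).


All three coefficients share the factor -2; dividing through by -2 gives  x y'' + (1 - x) y' + 3 y = 0.
This matches the Laguerre equation x y'' + (1 - x) y' + n y = 0 with n = 3; the polynomial solution is L_3(x).
With y = sum_k a_k x^k, matching x^k gives (k+1)k a_{k+1} + (k+1) a_{k+1} - k a_k + n a_k = 0, i.e. (k+1)^2 a_{k+1} = (k - n) a_k = (k - 3) a_k. The right side vanishes at k = 3, so the series terminates at degree 3.
Standard normalization L_n(0) = 1 gives a_0 = 1. Work upward with a_{k+1} = (k - 3) a_k / (k+1)^2:
  a_1 = (0 - 3)(1) / 1^2 = -3/1 = -3
  a_2 = (1 - 3)(-3) / 2^2 = 6/4 = 3/2
  a_3 = (2 - 3)(3/2) / 3^2 = (-3/2)/9 = -1/6
Hence L_3(x) = -x^3/6 + 3 x^2/2 - 3 x + 1.

L_3(x); series = -x^3/6 + 3 x^2/2 - 3 x + 1


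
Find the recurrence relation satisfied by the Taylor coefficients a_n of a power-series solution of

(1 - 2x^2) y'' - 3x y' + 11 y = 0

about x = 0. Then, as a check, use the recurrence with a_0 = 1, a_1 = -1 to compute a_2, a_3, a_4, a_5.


Substitute y = sum_n a_n x^n.
(1 - 2 x^2) y'' contributes (n+2)(n+1) a_{n+2} - 2 n(n-1) a_n at x^n.
-3 x y'(x) contributes -3 n a_n at x^n.
11 y(x) contributes 11 a_n at x^n.
Matching x^n: (n+2)(n+1) a_{n+2} + (-2 n(n-1) - 3 n + 11) a_n = 0.
Thus a_{n+2} = (2 n(n-1) + 3 n - 11) / ((n+1)(n+2)) * a_n.

Check with a_0 = 1, a_1 = -1 (apply the recurrence for n = 0, 1, 2, 3): a_0 = 1, a_1 = -1, a_2 = -11/2, a_3 = 4/3, a_4 = 11/24, a_5 = 2/3.

a_(n+2) = (2 n(n-1) + 3 n - 11) / ((n+1)(n+2)) * a_n; check: a_0 = 1, a_1 = -1, a_2 = -11/2, a_3 = 4/3, a_4 = 11/24, a_5 = 2/3


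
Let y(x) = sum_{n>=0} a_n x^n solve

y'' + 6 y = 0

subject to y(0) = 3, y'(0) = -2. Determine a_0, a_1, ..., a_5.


Ansatz: y(x) = sum_{n>=0} a_n x^n, so y'(x) = sum_{n>=1} n a_n x^(n-1) and y''(x) = sum_{n>=2} n(n-1) a_n x^(n-2).
Substitute into P(x) y'' + Q(x) y' + R(x) y = 0 with P(x) = 1, Q(x) = 0, R(x) = 6, and match powers of x.
Initial conditions: a_0 = 3, a_1 = -2.
Setting the coefficient of each power of x to zero and solving order by order (substituting the coefficients already found):
  x^0: 2 a_2 + 6 a_0 = 0  ->  2 a_2 = -6 a_0 = -18  ->  a_2 = -9
  x^1: 6 a_3 + 6 a_1 = 0  ->  6 a_3 = -6 a_1 = 12  ->  a_3 = 2
  x^2: 12 a_4 + 6 a_2 = 0  ->  12 a_4 = -6 a_2 = 54  ->  a_4 = 9/2
  x^3: 20 a_5 + 6 a_3 = 0  ->  20 a_5 = -6 a_3 = -12  ->  a_5 = -3/5
Truncated series: y(x) = 3 - 2 x - 9 x^2 + 2 x^3 + (9/2) x^4 - (3/5) x^5 + O(x^6).

a_0 = 3; a_1 = -2; a_2 = -9; a_3 = 2; a_4 = 9/2; a_5 = -3/5


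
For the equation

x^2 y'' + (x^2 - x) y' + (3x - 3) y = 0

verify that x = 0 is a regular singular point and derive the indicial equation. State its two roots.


Divide by x^2 to reach normal form y'' + P_1(x) y' + P_2(x) y = 0 with P_1(x) = 1 - 1/x and P_2(x) = 3/x - 3/x^2.
x = 0 is a singular point because the y'-coefficient 1 - 1/x has a pole at x = 0 and the y-coefficient 3/x - 3/x^2 has a pole at x = 0.
It is a regular singular point because x P_1(x) = p(x) = x - 1 and x^2 P_2(x) = q(x) = 3x - 3 are polynomials, hence analytic at x = 0.
p(0) = -1,  q(0) = -3.
Indicial equation: r(r-1) + p(0) r + q(0) = 0, i.e. r^2 + (p(0) - 1) r + q(0) = 0, i.e. r^2 - 2 r - 3 = 0.
Discriminant: (-2)^2 - 4(-3) = 16, so r = (2 ± 4)/2.
Solving: r_1 = 3, r_2 = -1.

indicial: r^2 - 2 r - 3 = 0; roots r_1 = 3, r_2 = -1


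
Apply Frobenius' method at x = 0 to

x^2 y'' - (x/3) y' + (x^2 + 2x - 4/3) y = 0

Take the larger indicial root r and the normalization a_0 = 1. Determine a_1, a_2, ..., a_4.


Write in Frobenius form y'' + (p(x)/x) y' + (q(x)/x^2) y = 0:
  p(x) = -1/3,  q(x) = x^2 + 2x - 4/3.
Indicial equation: r(r-1) + (-1/3) r + (-4/3) = 0 -> roots r_1 = 2, r_2 = -2/3.
Take r = r_1 = 2. Let y(x) = x^r sum_{n>=0} a_n x^n with a_0 = 1.
Substitute y = x^r sum a_n x^n and match x^{r+n}. The recurrence is
  D(n) a_n + 2 a_{n-1} + 1 a_{n-2} = 0,  where D(n) = (r+n)(r+n-1) + (-1/3)(r+n) + (-4/3).
  a_n = [-2 a_{n-1} - 1 a_{n-2}] / D(n).
Since the indicial polynomial factors as (r - r_1)(r - r_2), D(n) = (r_1 + n - r_1)(r_1 + n - r_2) = n(n + 8/3).
Evaluating step by step (a_0 = 1):
  n = 1: D(1) = 1(1 + 8/3) = 11/3; numerator = -2(1) = -2; a_1 = (-2)/(11/3) = -6/11
  n = 2: D(2) = 2(2 + 8/3) = 28/3; numerator = -2(-6/11) - 1(1) = 1/11; a_2 = (1/11)/(28/3) = 3/308
  n = 3: D(3) = 3(3 + 8/3) = 17; numerator = -2(3/308) - 1(-6/11) = 81/154; a_3 = (81/154)/(17) = 81/2618
  n = 4: D(4) = 4(4 + 8/3) = 80/3; numerator = -2(81/2618) - 1(3/308) = -375/5236; a_4 = (-375/5236)/(80/3) = -225/83776

r = 2; a_0 = 1; a_1 = -6/11; a_2 = 3/308; a_3 = 81/2618; a_4 = -225/83776


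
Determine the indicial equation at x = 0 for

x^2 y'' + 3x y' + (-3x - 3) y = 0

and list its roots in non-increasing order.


Divide by x^2 to reach normal form y'' + P_1(x) y' + P_2(x) y = 0 with P_1(x) = 3/x and P_2(x) = -3/x - 3/x^2.
x = 0 is a singular point because the y'-coefficient 3/x has a pole at x = 0 and the y-coefficient -3/x - 3/x^2 has a pole at x = 0.
It is a regular singular point because x P_1(x) = p(x) = 3 and x^2 P_2(x) = q(x) = -3x - 3 are polynomials, hence analytic at x = 0.
p(0) = 3,  q(0) = -3.
Indicial equation: r(r-1) + p(0) r + q(0) = 0, i.e. r^2 + (p(0) - 1) r + q(0) = 0, i.e. r^2 + 2 r - 3 = 0.
Discriminant: (2)^2 - 4(-3) = 16, so r = (-2 ± 4)/2.
Solving: r_1 = 1, r_2 = -3.

indicial: r^2 + 2 r - 3 = 0; roots r_1 = 1, r_2 = -3


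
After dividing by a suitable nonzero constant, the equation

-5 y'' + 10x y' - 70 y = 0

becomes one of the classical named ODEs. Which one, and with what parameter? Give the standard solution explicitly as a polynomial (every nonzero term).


All three coefficients share the factor -5; dividing through by -5 gives  y'' - 2x y' + 14 y = 0.
This matches the Hermite equation y'' - 2x y' + 2n y = 0 with 2n = 14, so n = 7; the polynomial solution is H_7(x).
With y = sum_k a_k x^k, matching x^k gives (k+2)(k+1) a_{k+2} = 2(k - n) a_k = 2(k - 7) a_k. The right side vanishes at k = 7, so the series with the parity of 7 terminates at degree 7.
Standard normalization: leading coefficient of H_n is 2^n, so a_7 = 2^7 = 128. Work downward with a_k = (k+1)(k+2) a_{k+2} / (2(k - n)):
  a_5 = (6)(7)(128) / (2(5 - 7)) = 5376/(-4) = -1344
  a_3 = (4)(5)(-1344) / (2(3 - 7)) = -26880/(-8) = 3360
  a_1 = (2)(3)(3360) / (2(1 - 7)) = 20160/(-12) = -1680
Hence H_7(x) = 128 x^7 - 1344 x^5 + 3360 x^3 - 1680 x.

H_7(x); series = 128 x^7 - 1344 x^5 + 3360 x^3 - 1680 x


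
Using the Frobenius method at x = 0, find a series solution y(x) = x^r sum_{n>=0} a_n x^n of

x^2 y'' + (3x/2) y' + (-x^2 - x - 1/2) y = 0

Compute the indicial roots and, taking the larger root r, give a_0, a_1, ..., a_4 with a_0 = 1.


Write in Frobenius form y'' + (p(x)/x) y' + (q(x)/x^2) y = 0:
  p(x) = 3/2,  q(x) = -x^2 - x - 1/2.
Indicial equation: r(r-1) + (3/2) r + (-1/2) = 0 -> roots r_1 = 1/2, r_2 = -1.
Take r = r_1 = 1/2. Let y(x) = x^r sum_{n>=0} a_n x^n with a_0 = 1.
Substitute y = x^r sum a_n x^n and match x^{r+n}. The recurrence is
  D(n) a_n - 1 a_{n-1} - 1 a_{n-2} = 0,  where D(n) = (r+n)(r+n-1) + (3/2)(r+n) + (-1/2).
  a_n = [1 a_{n-1} + 1 a_{n-2}] / D(n).
Since the indicial polynomial factors as (r - r_1)(r - r_2), D(n) = (r_1 + n - r_1)(r_1 + n - r_2) = n(n + 3/2).
Evaluating step by step (a_0 = 1):
  n = 1: D(1) = 1(1 + 3/2) = 5/2; numerator = 1(1) = 1; a_1 = (1)/(5/2) = 2/5
  n = 2: D(2) = 2(2 + 3/2) = 7; numerator = 1(2/5) + 1(1) = 7/5; a_2 = (7/5)/(7) = 1/5
  n = 3: D(3) = 3(3 + 3/2) = 27/2; numerator = 1(1/5) + 1(2/5) = 3/5; a_3 = (3/5)/(27/2) = 2/45
  n = 4: D(4) = 4(4 + 3/2) = 22; numerator = 1(2/45) + 1(1/5) = 11/45; a_4 = (11/45)/(22) = 1/90

r = 1/2; a_0 = 1; a_1 = 2/5; a_2 = 1/5; a_3 = 2/45; a_4 = 1/90


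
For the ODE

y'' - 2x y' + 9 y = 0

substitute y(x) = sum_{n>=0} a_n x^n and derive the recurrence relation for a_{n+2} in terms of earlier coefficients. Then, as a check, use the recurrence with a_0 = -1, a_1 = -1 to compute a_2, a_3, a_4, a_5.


Substitute y = sum_n a_n x^n.
y''(x) has coefficient (n+2)(n+1) a_{n+2} at x^n;
-2 x y'(x) has coefficient -2 n a_n at x^n (shift);
9 y(x) has coefficient 9 a_n at x^n.
Matching x^n: (n+2)(n+1) a_{n+2} + (-2n + 9) a_n = 0.
Thus a_{n+2} = (2n - 9) / ((n+1)(n+2)) * a_n.

Check with a_0 = -1, a_1 = -1 (apply the recurrence for n = 0, 1, 2, 3): a_0 = -1, a_1 = -1, a_2 = 9/2, a_3 = 7/6, a_4 = -15/8, a_5 = -7/40.

a_(n+2) = (2n - 9) / ((n+1)(n+2)) * a_n; check: a_0 = -1, a_1 = -1, a_2 = 9/2, a_3 = 7/6, a_4 = -15/8, a_5 = -7/40


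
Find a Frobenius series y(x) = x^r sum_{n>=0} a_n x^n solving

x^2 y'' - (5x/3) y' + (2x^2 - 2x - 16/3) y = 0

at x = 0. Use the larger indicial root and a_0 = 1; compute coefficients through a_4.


Write in Frobenius form y'' + (p(x)/x) y' + (q(x)/x^2) y = 0:
  p(x) = -5/3,  q(x) = 2x^2 - 2x - 16/3.
Indicial equation: r(r-1) + (-5/3) r + (-16/3) = 0 -> roots r_1 = 4, r_2 = -4/3.
Take r = r_1 = 4. Let y(x) = x^r sum_{n>=0} a_n x^n with a_0 = 1.
Substitute y = x^r sum a_n x^n and match x^{r+n}. The recurrence is
  D(n) a_n - 2 a_{n-1} + 2 a_{n-2} = 0,  where D(n) = (r+n)(r+n-1) + (-5/3)(r+n) + (-16/3).
  a_n = [2 a_{n-1} - 2 a_{n-2}] / D(n).
Since the indicial polynomial factors as (r - r_1)(r - r_2), D(n) = (r_1 + n - r_1)(r_1 + n - r_2) = n(n + 16/3).
Evaluating step by step (a_0 = 1):
  n = 1: D(1) = 1(1 + 16/3) = 19/3; numerator = 2(1) = 2; a_1 = (2)/(19/3) = 6/19
  n = 2: D(2) = 2(2 + 16/3) = 44/3; numerator = 2(6/19) - 2(1) = -26/19; a_2 = (-26/19)/(44/3) = -39/418
  n = 3: D(3) = 3(3 + 16/3) = 25; numerator = 2(-39/418) - 2(6/19) = -9/11; a_3 = (-9/11)/(25) = -9/275
  n = 4: D(4) = 4(4 + 16/3) = 112/3; numerator = 2(-9/275) - 2(-39/418) = 633/5225; a_4 = (633/5225)/(112/3) = 1899/585200

r = 4; a_0 = 1; a_1 = 6/19; a_2 = -39/418; a_3 = -9/275; a_4 = 1899/585200


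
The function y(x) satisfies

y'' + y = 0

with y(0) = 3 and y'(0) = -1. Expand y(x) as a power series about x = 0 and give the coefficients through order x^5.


Ansatz: y(x) = sum_{n>=0} a_n x^n, so y'(x) = sum_{n>=1} n a_n x^(n-1) and y''(x) = sum_{n>=2} n(n-1) a_n x^(n-2).
Substitute into P(x) y'' + Q(x) y' + R(x) y = 0 with P(x) = 1, Q(x) = 0, R(x) = 1, and match powers of x.
Initial conditions: a_0 = 3, a_1 = -1.
Setting the coefficient of each power of x to zero and solving order by order (substituting the coefficients already found):
  x^0: 2 a_2 + a_0 = 0  ->  2 a_2 = -a_0 = -3  ->  a_2 = -3/2
  x^1: 6 a_3 + a_1 = 0  ->  6 a_3 = -a_1 = 1  ->  a_3 = 1/6
  x^2: 12 a_4 + a_2 = 0  ->  12 a_4 = -a_2 = 3/2  ->  a_4 = 1/8
  x^3: 20 a_5 + a_3 = 0  ->  20 a_5 = -a_3 = -1/6  ->  a_5 = -1/120
Truncated series: y(x) = 3 - x - (3/2) x^2 + (1/6) x^3 + (1/8) x^4 - (1/120) x^5 + O(x^6).

a_0 = 3; a_1 = -1; a_2 = -3/2; a_3 = 1/6; a_4 = 1/8; a_5 = -1/120


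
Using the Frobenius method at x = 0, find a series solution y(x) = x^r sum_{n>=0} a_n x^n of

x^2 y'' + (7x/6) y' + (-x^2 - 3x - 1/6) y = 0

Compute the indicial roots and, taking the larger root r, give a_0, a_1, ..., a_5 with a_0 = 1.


Write in Frobenius form y'' + (p(x)/x) y' + (q(x)/x^2) y = 0:
  p(x) = 7/6,  q(x) = -x^2 - 3x - 1/6.
Indicial equation: r(r-1) + (7/6) r + (-1/6) = 0 -> roots r_1 = 1/3, r_2 = -1/2.
Take r = r_1 = 1/3. Let y(x) = x^r sum_{n>=0} a_n x^n with a_0 = 1.
Substitute y = x^r sum a_n x^n and match x^{r+n}. The recurrence is
  D(n) a_n - 3 a_{n-1} - 1 a_{n-2} = 0,  where D(n) = (r+n)(r+n-1) + (7/6)(r+n) + (-1/6).
  a_n = [3 a_{n-1} + 1 a_{n-2}] / D(n).
Since the indicial polynomial factors as (r - r_1)(r - r_2), D(n) = (r_1 + n - r_1)(r_1 + n - r_2) = n(n + 5/6).
Evaluating step by step (a_0 = 1):
  n = 1: D(1) = 1(1 + 5/6) = 11/6; numerator = 3(1) = 3; a_1 = (3)/(11/6) = 18/11
  n = 2: D(2) = 2(2 + 5/6) = 17/3; numerator = 3(18/11) + 1(1) = 65/11; a_2 = (65/11)/(17/3) = 195/187
  n = 3: D(3) = 3(3 + 5/6) = 23/2; numerator = 3(195/187) + 1(18/11) = 81/17; a_3 = (81/17)/(23/2) = 162/391
  n = 4: D(4) = 4(4 + 5/6) = 58/3; numerator = 3(162/391) + 1(195/187) = 9831/4301; a_4 = (9831/4301)/(58/3) = 1017/8602
  n = 5: D(5) = 5(5 + 5/6) = 175/6; numerator = 3(1017/8602) + 1(162/391) = 6615/8602; a_5 = (6615/8602)/(175/6) = 567/21505

r = 1/3; a_0 = 1; a_1 = 18/11; a_2 = 195/187; a_3 = 162/391; a_4 = 1017/8602; a_5 = 567/21505


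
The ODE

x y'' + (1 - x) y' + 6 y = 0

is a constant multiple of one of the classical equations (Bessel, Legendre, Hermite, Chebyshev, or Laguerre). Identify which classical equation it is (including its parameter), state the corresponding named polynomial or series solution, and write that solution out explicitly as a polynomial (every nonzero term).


The equation is already in a standard form:  x y'' + (1 - x) y' + 6 y = 0.
This matches the Laguerre equation x y'' + (1 - x) y' + n y = 0 with n = 6; the polynomial solution is L_6(x).
With y = sum_k a_k x^k, matching x^k gives (k+1)k a_{k+1} + (k+1) a_{k+1} - k a_k + n a_k = 0, i.e. (k+1)^2 a_{k+1} = (k - n) a_k = (k - 6) a_k. The right side vanishes at k = 6, so the series terminates at degree 6.
Standard normalization L_n(0) = 1 gives a_0 = 1. Work upward with a_{k+1} = (k - 6) a_k / (k+1)^2:
  a_1 = (0 - 6)(1) / 1^2 = -6/1 = -6
  a_2 = (1 - 6)(-6) / 2^2 = 30/4 = 15/2
  a_3 = (2 - 6)(15/2) / 3^2 = -30/9 = -10/3
  a_4 = (3 - 6)(-10/3) / 4^2 = 10/16 = 5/8
  a_5 = (4 - 6)(5/8) / 5^2 = (-5/4)/25 = -1/20
  a_6 = (5 - 6)(-1/20) / 6^2 = (1/20)/36 = 1/720
Hence L_6(x) = x^6/720 - x^5/20 + 5 x^4/8 - 10 x^3/3 + 15 x^2/2 - 6 x + 1.

L_6(x); series = x^6/720 - x^5/20 + 5 x^4/8 - 10 x^3/3 + 15 x^2/2 - 6 x + 1


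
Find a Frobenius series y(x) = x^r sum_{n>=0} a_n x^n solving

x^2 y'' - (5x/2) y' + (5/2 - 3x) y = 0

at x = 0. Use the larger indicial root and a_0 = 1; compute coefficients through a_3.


Write in Frobenius form y'' + (p(x)/x) y' + (q(x)/x^2) y = 0:
  p(x) = -5/2,  q(x) = 5/2 - 3x.
Indicial equation: r(r-1) + (-5/2) r + (5/2) = 0 -> roots r_1 = 5/2, r_2 = 1.
Take r = r_1 = 5/2. Let y(x) = x^r sum_{n>=0} a_n x^n with a_0 = 1.
Substitute y = x^r sum a_n x^n and match x^{r+n}. The recurrence is
  D(n) a_n - 3 a_{n-1} = 0,  where D(n) = (r+n)(r+n-1) + (-5/2)(r+n) + (5/2).
  a_n = 3 / D(n) * a_{n-1}.
Since the indicial polynomial factors as (r - r_1)(r - r_2), D(n) = (r_1 + n - r_1)(r_1 + n - r_2) = n(n + 3/2).
Evaluating step by step (a_0 = 1):
  n = 1: D(1) = 1(1 + 3/2) = 5/2; numerator = 3(1) = 3; a_1 = (3)/(5/2) = 6/5
  n = 2: D(2) = 2(2 + 3/2) = 7; numerator = 3(6/5) = 18/5; a_2 = (18/5)/(7) = 18/35
  n = 3: D(3) = 3(3 + 3/2) = 27/2; numerator = 3(18/35) = 54/35; a_3 = (54/35)/(27/2) = 4/35

r = 5/2; a_0 = 1; a_1 = 6/5; a_2 = 18/35; a_3 = 4/35
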